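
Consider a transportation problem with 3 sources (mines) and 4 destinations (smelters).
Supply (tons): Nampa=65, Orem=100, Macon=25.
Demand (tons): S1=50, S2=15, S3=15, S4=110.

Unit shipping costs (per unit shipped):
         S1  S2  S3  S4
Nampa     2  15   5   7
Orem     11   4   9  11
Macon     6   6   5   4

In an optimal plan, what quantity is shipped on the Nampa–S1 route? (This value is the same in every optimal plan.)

50

Optimal shipments:
  Nampa->S1: 50 × 2 = 100
  Nampa->S4: 15 × 7 = 105
  Orem->S2: 15 × 4 = 60
  Orem->S3: 15 × 9 = 135
  Orem->S4: 70 × 11 = 770
  Macon->S4: 25 × 4 = 100
Total cost = 1270.
So Nampa→S1 carries 50 tons.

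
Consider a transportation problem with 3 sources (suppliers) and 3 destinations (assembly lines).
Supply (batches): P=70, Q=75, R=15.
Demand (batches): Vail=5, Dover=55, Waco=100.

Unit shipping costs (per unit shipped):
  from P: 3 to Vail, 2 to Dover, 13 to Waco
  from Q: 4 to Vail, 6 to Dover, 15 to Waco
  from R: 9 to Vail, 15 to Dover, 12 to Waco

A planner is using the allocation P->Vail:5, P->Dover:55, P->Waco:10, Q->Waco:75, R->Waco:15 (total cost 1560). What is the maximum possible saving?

Current plan cost = 5·3 + 55·2 + 10·13 + 75·15 + 15·12 = 1560.
Optimal plan:
  P to Dover: 55 × 2 = 110
  P to Waco: 15 × 13 = 195
  Q to Vail: 5 × 4 = 20
  Q to Waco: 70 × 15 = 1050
  R to Waco: 15 × 12 = 180
Optimal cost = 1555.
Saving = 1560 − 1555 = 5.

5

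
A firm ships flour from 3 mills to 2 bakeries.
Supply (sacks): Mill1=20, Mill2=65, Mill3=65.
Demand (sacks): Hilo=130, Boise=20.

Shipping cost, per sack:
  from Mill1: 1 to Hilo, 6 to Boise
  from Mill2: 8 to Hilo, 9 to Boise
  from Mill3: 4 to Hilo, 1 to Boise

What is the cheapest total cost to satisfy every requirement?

Optimal allocation:
  Mill1–Hilo: 20 sacks
  Mill2–Hilo: 65 sacks
  Mill3–Hilo: 45 sacks
  Mill3–Boise: 20 sacks
Total cost = 740.

740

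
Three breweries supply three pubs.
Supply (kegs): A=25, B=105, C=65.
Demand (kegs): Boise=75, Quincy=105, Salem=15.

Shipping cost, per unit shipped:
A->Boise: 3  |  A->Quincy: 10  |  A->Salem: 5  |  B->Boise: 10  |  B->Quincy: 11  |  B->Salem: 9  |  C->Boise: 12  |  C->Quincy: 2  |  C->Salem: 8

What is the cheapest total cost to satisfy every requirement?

1280

An optimal shipping plan:
  A to Boise: 25 × 3 = 75
  B to Boise: 50 × 10 = 500
  B to Quincy: 40 × 11 = 440
  B to Salem: 15 × 9 = 135
  C to Quincy: 65 × 2 = 130
Total = 75 + 500 + 440 + 135 + 130 = 1280.
(Supply check: A ships 25; B ships 105; C ships 65.)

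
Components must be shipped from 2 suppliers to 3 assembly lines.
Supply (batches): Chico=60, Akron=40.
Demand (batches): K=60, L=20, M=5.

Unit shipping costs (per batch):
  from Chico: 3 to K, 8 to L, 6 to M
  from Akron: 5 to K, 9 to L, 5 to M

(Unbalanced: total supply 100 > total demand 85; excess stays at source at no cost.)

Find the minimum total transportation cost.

A cheapest plan:
  Chico–K: 60 × 3 = 180
  Akron–L: 20 × 9 = 180
  Akron–M: 5 × 5 = 25
Total = 180 + 180 + 25 = 385.

385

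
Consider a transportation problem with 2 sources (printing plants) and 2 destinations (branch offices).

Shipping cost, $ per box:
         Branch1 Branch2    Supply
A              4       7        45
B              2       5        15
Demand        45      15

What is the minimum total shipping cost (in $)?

A cheapest plan:
  A→Branch1: 30 × $4 = $120
  A→Branch2: 15 × $7 = $105
  B→Branch1: 15 × $2 = $30
Total = 120 + 105 + 30 = $255.
(Supply check: A ships 45; B ships 15.)

255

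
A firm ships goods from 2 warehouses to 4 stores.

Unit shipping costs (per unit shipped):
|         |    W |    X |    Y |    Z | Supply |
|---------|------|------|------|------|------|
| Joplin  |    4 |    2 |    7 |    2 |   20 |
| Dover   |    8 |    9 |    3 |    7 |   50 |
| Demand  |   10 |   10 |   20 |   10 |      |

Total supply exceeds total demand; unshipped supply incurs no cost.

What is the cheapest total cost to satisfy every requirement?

180

An optimal shipping plan:
  Joplin->X: 10 × 2 = 20
  Joplin->Z: 10 × 2 = 20
  Dover->W: 10 × 8 = 80
  Dover->Y: 20 × 3 = 60
Total = 20 + 20 + 80 + 60 = 180.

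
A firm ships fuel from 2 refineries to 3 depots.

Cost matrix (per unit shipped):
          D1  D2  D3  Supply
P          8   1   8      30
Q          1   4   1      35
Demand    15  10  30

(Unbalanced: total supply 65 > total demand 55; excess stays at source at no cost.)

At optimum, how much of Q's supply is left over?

Minimum-cost shipments:
  P->D1: 10 × 8 = 80
  P->D2: 10 × 1 = 10
  Q->D1: 5 × 1 = 5
  Q->D3: 30 × 1 = 30
Total cost = 125.
Q ships 35 of its 35, leaving 0.

0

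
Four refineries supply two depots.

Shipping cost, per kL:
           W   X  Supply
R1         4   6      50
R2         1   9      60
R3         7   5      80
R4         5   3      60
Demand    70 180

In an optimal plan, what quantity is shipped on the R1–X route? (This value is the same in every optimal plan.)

40

The minimum-cost plan:
  R1→W: 10 kL
  R1→X: 40 kL
  R2→W: 60 kL
  R3→X: 80 kL
  R4→X: 60 kL
Total cost = 920.
So R1→X carries 40 kL.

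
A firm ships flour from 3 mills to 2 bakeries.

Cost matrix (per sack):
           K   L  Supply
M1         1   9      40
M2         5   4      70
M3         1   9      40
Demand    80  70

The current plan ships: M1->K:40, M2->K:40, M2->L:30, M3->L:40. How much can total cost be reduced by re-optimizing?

360

Current plan cost = 40·1 + 40·5 + 30·4 + 40·9 = 720.
Optimal plan:
  M1 to K: 40 × 1 = 40
  M2 to L: 70 × 4 = 280
  M3 to K: 40 × 1 = 40
Optimal cost = 360.
Saving = 720 − 360 = 360.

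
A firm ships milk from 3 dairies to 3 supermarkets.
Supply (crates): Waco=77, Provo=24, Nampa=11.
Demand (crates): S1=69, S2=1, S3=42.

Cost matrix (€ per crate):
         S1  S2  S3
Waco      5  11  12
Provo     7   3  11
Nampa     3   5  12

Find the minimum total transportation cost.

807

A cheapest plan:
  Waco→S1: 58 crates
  Waco→S3: 19 crates
  Provo→S2: 1 crates
  Provo→S3: 23 crates
  Nampa→S1: 11 crates
Total cost = €807.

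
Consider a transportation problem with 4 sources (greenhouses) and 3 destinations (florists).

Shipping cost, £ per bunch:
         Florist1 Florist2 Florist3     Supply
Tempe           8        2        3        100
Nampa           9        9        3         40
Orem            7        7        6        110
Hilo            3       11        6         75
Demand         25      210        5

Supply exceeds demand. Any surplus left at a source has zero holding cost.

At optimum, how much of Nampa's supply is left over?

Minimum-cost shipments:
  Tempe→Florist2: 100 × £2 = £200
  Nampa→Florist3: 5 × £3 = £15
  Orem→Florist2: 110 × £7 = £770
  Hilo→Florist1: 25 × £3 = £75
Total cost = £1060.
Nampa ships 5 of its 40, leaving 35.

35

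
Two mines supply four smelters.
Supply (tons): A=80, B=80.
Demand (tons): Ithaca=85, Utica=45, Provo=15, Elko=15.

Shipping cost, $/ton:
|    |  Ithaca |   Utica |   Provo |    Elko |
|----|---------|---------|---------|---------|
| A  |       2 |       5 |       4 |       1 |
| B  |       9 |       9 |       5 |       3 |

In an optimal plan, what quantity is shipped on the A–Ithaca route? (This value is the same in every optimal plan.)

80

The minimum-cost plan:
  A–Ithaca: 80 × $2 = $160
  B–Ithaca: 5 × $9 = $45
  B–Utica: 45 × $9 = $405
  B–Provo: 15 × $5 = $75
  B–Elko: 15 × $3 = $45
Total cost = $730.
So A→Ithaca carries 80 tons.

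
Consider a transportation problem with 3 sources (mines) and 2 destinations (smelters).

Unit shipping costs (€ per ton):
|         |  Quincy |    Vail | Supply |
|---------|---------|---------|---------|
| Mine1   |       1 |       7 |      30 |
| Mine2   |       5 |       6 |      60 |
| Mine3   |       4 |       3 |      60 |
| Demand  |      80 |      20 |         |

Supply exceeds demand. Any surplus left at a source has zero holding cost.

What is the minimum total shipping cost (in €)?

An optimal shipping plan:
  Mine1 to Quincy: 30 × €1 = €30
  Mine2 to Quincy: 10 × €5 = €50
  Mine3 to Quincy: 40 × €4 = €160
  Mine3 to Vail: 20 × €3 = €60
Total = 30 + 50 + 160 + 60 = €300.
(Supply check: Mine1 ships 30; Mine2 ships 10; Mine3 ships 60.)

300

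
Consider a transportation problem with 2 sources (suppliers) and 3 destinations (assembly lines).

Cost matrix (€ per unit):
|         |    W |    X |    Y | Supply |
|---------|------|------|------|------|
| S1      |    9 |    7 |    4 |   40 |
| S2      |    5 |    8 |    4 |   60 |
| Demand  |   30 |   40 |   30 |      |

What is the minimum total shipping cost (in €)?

550

A cheapest plan:
  S1→X: 40 × €7 = €280
  S2→W: 30 × €5 = €150
  S2→Y: 30 × €4 = €120
Total = 280 + 150 + 120 = €550.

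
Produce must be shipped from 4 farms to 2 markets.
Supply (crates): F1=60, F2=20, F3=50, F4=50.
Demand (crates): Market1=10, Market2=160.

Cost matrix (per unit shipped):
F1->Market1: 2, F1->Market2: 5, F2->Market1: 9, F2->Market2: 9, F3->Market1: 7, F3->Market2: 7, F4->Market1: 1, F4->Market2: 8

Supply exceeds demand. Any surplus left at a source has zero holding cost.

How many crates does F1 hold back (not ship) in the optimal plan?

Minimum-cost shipments:
  F1 to Market2: 60 × 5 = 300
  F2 to Market2: 10 × 9 = 90
  F3 to Market2: 50 × 7 = 350
  F4 to Market1: 10 × 1 = 10
  F4 to Market2: 40 × 8 = 320
Total cost = 1070.
F1 ships 60 of its 60, leaving 0.

0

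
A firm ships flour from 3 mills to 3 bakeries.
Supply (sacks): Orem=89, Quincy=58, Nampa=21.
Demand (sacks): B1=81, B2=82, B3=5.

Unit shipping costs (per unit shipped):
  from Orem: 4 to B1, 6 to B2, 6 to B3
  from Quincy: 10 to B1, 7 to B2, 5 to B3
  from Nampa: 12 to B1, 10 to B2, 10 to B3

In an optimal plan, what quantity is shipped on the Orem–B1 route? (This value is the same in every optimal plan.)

81

Optimal shipments:
  Orem→B1: 81 × 4 = 324
  Orem→B2: 8 × 6 = 48
  Quincy→B2: 53 × 7 = 371
  Quincy→B3: 5 × 5 = 25
  Nampa→B2: 21 × 10 = 210
Total cost = 978.
So Orem→B1 carries 81 sacks.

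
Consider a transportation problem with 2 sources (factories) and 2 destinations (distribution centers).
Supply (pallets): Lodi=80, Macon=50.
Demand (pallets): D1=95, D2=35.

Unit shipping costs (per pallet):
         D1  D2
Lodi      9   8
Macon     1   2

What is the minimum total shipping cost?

735

One minimum-cost allocation:
  Lodi→D1: 45 × 9 = 405
  Lodi→D2: 35 × 8 = 280
  Macon→D1: 50 × 1 = 50
Total = 405 + 280 + 50 = 735.
(Supply check: Lodi ships 80; Macon ships 50.)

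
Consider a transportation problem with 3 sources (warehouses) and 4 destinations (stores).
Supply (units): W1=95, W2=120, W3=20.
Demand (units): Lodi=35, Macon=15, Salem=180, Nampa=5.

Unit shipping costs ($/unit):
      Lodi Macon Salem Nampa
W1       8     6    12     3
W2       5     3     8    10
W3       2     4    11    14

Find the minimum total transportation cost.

1945

An optimal shipping plan:
  W1->Lodi: 15 × $8 = $120
  W1->Macon: 15 × $6 = $90
  W1->Salem: 60 × $12 = $720
  W1->Nampa: 5 × $3 = $15
  W2->Salem: 120 × $8 = $960
  W3->Lodi: 20 × $2 = $40
Total = 120 + 90 + 720 + 15 + 960 + 40 = $1945.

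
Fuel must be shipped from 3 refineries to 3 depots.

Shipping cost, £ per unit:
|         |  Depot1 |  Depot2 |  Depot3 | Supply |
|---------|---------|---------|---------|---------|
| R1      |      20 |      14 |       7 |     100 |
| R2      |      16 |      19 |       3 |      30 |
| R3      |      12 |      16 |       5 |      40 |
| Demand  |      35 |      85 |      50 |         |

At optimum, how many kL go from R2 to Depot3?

30

The minimum-cost plan:
  R1 to Depot2: 85 kL
  R1 to Depot3: 15 kL
  R2 to Depot3: 30 kL
  R3 to Depot1: 35 kL
  R3 to Depot3: 5 kL
Total cost = £1830.
So R2→Depot3 carries 30 kL.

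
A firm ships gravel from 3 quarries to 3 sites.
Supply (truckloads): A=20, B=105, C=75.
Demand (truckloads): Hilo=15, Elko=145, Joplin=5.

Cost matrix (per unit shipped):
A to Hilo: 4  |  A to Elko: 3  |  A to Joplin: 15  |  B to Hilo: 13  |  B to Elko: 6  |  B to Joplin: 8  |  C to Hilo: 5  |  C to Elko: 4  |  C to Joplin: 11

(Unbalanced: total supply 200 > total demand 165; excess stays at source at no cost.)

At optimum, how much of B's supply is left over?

35

An optimal plan:
  A→Elko: 20 × 3 = 60
  B→Elko: 65 × 6 = 390
  B→Joplin: 5 × 8 = 40
  C→Hilo: 15 × 5 = 75
  C→Elko: 60 × 4 = 240
Total cost = 805.
B ships 70 of its 105, leaving 35.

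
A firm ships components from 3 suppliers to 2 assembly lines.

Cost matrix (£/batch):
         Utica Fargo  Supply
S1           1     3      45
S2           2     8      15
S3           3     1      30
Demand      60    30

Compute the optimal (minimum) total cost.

105

An optimal shipping plan:
  S1 to Utica: 45 batches
  S2 to Utica: 15 batches
  S3 to Fargo: 30 batches
Total cost = £105.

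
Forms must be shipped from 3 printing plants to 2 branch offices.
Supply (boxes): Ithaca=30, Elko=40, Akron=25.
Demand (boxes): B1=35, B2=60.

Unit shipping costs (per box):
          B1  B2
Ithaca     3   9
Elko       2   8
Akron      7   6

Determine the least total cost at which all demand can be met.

A cheapest plan:
  Ithaca→B2: 30 × 9 = 270
  Elko→B1: 35 × 2 = 70
  Elko→B2: 5 × 8 = 40
  Akron→B2: 25 × 6 = 150
Total = 270 + 70 + 40 + 150 = 530.

530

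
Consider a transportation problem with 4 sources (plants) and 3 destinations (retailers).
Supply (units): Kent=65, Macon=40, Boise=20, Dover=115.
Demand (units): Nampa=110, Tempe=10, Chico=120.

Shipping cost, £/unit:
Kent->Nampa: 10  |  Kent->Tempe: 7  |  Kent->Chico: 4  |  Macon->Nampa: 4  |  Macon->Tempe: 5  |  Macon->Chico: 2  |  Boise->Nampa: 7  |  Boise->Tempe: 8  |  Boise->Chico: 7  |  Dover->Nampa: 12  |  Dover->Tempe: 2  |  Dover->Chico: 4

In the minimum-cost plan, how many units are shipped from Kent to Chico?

15

The minimum-cost plan:
  Kent–Nampa: 50 × £10 = £500
  Kent–Chico: 15 × £4 = £60
  Macon–Nampa: 40 × £4 = £160
  Boise–Nampa: 20 × £7 = £140
  Dover–Tempe: 10 × £2 = £20
  Dover–Chico: 105 × £4 = £420
Total cost = £1300.
So Kent→Chico carries 15 units.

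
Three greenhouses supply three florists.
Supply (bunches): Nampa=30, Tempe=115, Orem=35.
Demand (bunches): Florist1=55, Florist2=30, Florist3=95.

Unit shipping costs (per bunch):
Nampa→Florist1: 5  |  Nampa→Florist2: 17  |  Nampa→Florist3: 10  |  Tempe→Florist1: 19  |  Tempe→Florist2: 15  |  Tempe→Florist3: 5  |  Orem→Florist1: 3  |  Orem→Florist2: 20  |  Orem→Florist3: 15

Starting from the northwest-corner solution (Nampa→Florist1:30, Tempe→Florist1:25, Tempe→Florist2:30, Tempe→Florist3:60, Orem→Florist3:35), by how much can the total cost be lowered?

Current plan cost = 30·5 + 25·19 + 30·15 + 60·5 + 35·15 = 1900.
Optimal plan:
  Nampa–Florist1: 20 × 5 = 100
  Nampa–Florist2: 10 × 17 = 170
  Tempe–Florist2: 20 × 15 = 300
  Tempe–Florist3: 95 × 5 = 475
  Orem–Florist1: 35 × 3 = 105
Optimal cost = 1150.
Saving = 1900 − 1150 = 750.

750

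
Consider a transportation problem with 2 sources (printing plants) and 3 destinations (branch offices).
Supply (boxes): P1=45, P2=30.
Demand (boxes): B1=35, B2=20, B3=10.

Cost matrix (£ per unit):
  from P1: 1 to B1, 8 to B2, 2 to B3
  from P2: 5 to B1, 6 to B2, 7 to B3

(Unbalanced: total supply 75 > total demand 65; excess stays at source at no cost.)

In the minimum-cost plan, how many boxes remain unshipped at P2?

An optimal plan:
  P1->B1: 35 × £1 = £35
  P1->B3: 10 × £2 = £20
  P2->B2: 20 × £6 = £120
Total cost = £175.
P2 ships 20 of its 30, leaving 10.

10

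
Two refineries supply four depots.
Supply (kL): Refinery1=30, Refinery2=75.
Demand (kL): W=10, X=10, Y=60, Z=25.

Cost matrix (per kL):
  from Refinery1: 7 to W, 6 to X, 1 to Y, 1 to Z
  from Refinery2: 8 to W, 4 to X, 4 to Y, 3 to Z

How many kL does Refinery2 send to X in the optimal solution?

The minimum-cost plan:
  Refinery1→Y: 30 × 1 = 30
  Refinery2→W: 10 × 8 = 80
  Refinery2→X: 10 × 4 = 40
  Refinery2→Y: 30 × 4 = 120
  Refinery2→Z: 25 × 3 = 75
Total cost = 345.
So Refinery2→X carries 10 kL.

10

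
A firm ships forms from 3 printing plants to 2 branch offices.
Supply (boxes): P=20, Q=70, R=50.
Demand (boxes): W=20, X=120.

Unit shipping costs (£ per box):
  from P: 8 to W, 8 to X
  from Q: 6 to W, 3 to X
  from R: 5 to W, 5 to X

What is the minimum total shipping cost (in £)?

620

One minimum-cost allocation:
  P–X: 20 × £8 = £160
  Q–X: 70 × £3 = £210
  R–W: 20 × £5 = £100
  R–X: 30 × £5 = £150
Total = 160 + 210 + 100 + 150 = £620.
(Supply check: P ships 20; Q ships 70; R ships 50.)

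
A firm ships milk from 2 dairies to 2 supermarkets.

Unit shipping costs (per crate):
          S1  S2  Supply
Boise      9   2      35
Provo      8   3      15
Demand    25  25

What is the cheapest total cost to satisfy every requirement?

260

An optimal shipping plan:
  Boise–S1: 10 crates
  Boise–S2: 25 crates
  Provo–S1: 15 crates
Total cost = 260.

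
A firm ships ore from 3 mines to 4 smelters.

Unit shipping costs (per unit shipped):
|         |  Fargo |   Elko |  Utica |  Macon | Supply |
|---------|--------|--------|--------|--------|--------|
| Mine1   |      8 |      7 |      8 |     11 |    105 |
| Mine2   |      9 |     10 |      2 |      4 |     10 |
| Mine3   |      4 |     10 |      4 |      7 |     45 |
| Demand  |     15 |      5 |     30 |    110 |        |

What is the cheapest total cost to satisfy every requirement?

1355

One minimum-cost allocation:
  Mine1 to Elko: 5 × 7 = 35
  Mine1 to Macon: 100 × 11 = 1100
  Mine2 to Macon: 10 × 4 = 40
  Mine3 to Fargo: 15 × 4 = 60
  Mine3 to Utica: 30 × 4 = 120
Total = 35 + 1100 + 40 + 60 + 120 = 1355.
(Supply check: Mine1 ships 105; Mine2 ships 10; Mine3 ships 45.)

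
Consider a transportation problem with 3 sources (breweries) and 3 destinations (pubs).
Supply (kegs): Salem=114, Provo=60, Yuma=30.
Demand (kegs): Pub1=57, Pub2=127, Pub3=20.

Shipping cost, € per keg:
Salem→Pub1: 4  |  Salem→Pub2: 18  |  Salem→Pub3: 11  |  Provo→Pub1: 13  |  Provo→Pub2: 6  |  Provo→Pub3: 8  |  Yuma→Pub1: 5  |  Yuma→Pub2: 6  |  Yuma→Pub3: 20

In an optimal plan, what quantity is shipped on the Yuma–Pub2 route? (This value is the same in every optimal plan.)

The minimum-cost plan:
  Salem→Pub1: 57 kegs
  Salem→Pub2: 37 kegs
  Salem→Pub3: 20 kegs
  Provo→Pub2: 60 kegs
  Yuma→Pub2: 30 kegs
Total cost = €1654.
So Yuma→Pub2 carries 30 kegs.

30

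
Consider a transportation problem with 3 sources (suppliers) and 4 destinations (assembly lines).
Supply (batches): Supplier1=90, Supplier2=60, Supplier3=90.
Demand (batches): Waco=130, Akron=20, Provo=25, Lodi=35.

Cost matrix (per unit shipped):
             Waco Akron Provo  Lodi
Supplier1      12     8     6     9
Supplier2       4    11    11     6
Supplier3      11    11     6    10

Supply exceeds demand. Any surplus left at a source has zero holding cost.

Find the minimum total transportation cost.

Optimal allocation:
  Supplier1 to Akron: 20 × 8 = 160
  Supplier1 to Provo: 25 × 6 = 150
  Supplier1 to Lodi: 35 × 9 = 315
  Supplier2 to Waco: 60 × 4 = 240
  Supplier3 to Waco: 70 × 11 = 770
Total = 160 + 150 + 315 + 240 + 770 = 1635.
(Supply check: Supplier1 ships 80; Supplier2 ships 60; Supplier3 ships 70.)

1635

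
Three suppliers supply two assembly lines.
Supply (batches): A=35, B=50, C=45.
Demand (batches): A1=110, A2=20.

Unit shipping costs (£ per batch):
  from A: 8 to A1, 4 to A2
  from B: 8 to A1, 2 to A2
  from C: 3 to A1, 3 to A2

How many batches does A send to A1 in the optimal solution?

Optimal shipments:
  A→A1: 35 × £8 = £280
  B→A1: 30 × £8 = £240
  B→A2: 20 × £2 = £40
  C→A1: 45 × £3 = £135
Total cost = £695.
So A→A1 carries 35 batches.

35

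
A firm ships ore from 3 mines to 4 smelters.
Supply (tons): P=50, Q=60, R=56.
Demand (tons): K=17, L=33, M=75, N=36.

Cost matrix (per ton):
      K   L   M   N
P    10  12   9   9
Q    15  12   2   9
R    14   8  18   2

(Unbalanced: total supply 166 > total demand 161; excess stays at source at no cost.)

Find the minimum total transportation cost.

An optimal shipping plan:
  P to K: 17 × 10 = 170
  P to L: 13 × 12 = 156
  P to M: 15 × 9 = 135
  Q to M: 60 × 2 = 120
  R to L: 20 × 8 = 160
  R to N: 36 × 2 = 72
Total = 170 + 156 + 135 + 120 + 160 + 72 = 813.

813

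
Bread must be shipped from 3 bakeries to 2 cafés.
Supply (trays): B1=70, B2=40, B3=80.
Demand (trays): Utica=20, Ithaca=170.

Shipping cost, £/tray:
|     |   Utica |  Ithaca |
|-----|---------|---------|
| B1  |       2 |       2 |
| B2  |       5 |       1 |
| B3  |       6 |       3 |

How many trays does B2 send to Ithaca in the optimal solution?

The minimum-cost plan:
  B1->Utica: 20 trays
  B1->Ithaca: 50 trays
  B2->Ithaca: 40 trays
  B3->Ithaca: 80 trays
Total cost = £420.
So B2→Ithaca carries 40 trays.

40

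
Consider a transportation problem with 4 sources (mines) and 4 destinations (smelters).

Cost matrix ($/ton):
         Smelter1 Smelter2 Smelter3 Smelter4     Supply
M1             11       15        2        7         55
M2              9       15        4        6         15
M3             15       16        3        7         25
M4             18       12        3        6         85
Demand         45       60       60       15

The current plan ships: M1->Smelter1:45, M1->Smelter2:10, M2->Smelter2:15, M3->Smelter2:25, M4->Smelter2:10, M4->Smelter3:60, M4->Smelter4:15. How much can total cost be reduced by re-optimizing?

230

Current plan cost = 45·11 + 10·15 + 15·15 + 25·16 + 10·12 + 60·3 + 15·6 = $1660.
Optimal plan:
  M1->Smelter1: 30 × $11 = $330
  M1->Smelter3: 25 × $2 = $50
  M2->Smelter1: 15 × $9 = $135
  M3->Smelter3: 25 × $3 = $75
  M4->Smelter2: 60 × $12 = $720
  M4->Smelter3: 10 × $3 = $30
  M4->Smelter4: 15 × $6 = $90
Optimal cost = $1430.
Saving = 1660 − 1430 = $230.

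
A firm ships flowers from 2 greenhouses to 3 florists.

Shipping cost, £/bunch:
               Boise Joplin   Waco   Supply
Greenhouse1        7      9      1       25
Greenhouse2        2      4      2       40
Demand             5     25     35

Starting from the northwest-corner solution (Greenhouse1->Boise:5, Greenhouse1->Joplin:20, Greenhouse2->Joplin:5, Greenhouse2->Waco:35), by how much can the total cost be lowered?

150

Current plan cost = 5·7 + 20·9 + 5·4 + 35·2 = £305.
Optimal plan:
  Greenhouse1→Waco: 25 × £1 = £25
  Greenhouse2→Boise: 5 × £2 = £10
  Greenhouse2→Joplin: 25 × £4 = £100
  Greenhouse2→Waco: 10 × £2 = £20
Optimal cost = £155.
Saving = 305 − 155 = £150.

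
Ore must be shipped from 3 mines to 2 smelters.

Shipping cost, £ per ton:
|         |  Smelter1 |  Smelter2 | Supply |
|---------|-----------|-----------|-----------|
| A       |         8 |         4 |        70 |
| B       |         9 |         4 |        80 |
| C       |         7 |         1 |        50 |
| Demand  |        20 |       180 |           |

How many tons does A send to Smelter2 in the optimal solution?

50

Optimal shipments:
  A→Smelter1: 20 × £8 = £160
  A→Smelter2: 50 × £4 = £200
  B→Smelter2: 80 × £4 = £320
  C→Smelter2: 50 × £1 = £50
Total cost = £730.
So A→Smelter2 carries 50 tons.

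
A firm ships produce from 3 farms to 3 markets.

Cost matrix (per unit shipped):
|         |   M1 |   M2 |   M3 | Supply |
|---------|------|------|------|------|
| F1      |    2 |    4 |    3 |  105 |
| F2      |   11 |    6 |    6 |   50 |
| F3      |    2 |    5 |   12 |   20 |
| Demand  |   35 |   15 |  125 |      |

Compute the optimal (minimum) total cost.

Optimal allocation:
  F1->M1: 15 × 2 = 30
  F1->M3: 90 × 3 = 270
  F2->M2: 15 × 6 = 90
  F2->M3: 35 × 6 = 210
  F3->M1: 20 × 2 = 40
Total = 30 + 270 + 90 + 210 + 40 = 640.

640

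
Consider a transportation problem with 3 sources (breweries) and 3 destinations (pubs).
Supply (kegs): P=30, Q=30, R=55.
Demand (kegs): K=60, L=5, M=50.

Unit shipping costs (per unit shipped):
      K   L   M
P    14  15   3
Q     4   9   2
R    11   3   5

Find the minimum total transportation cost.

655

One minimum-cost allocation:
  P->M: 30 × 3 = 90
  Q->K: 30 × 4 = 120
  R->K: 30 × 11 = 330
  R->L: 5 × 3 = 15
  R->M: 20 × 5 = 100
Total = 90 + 120 + 330 + 15 + 100 = 655.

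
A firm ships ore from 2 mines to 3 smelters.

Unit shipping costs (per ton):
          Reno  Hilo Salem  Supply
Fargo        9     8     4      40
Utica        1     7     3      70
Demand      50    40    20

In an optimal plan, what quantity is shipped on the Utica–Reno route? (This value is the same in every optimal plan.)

The minimum-cost plan:
  Fargo→Hilo: 40 × 8 = 320
  Utica→Reno: 50 × 1 = 50
  Utica→Salem: 20 × 3 = 60
Total cost = 430.
So Utica→Reno carries 50 tons.

50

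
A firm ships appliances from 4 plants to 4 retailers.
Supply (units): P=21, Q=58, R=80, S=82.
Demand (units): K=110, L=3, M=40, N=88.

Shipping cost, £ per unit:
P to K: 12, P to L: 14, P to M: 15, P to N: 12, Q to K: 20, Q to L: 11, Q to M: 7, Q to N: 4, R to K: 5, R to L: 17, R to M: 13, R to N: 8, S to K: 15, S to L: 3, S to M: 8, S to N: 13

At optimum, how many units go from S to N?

30

Solving gives:
  P->K: 21 units
  Q->N: 58 units
  R->K: 80 units
  S->K: 9 units
  S->L: 3 units
  S->M: 40 units
  S->N: 30 units
Total cost = £1738.
So S→N carries 30 units.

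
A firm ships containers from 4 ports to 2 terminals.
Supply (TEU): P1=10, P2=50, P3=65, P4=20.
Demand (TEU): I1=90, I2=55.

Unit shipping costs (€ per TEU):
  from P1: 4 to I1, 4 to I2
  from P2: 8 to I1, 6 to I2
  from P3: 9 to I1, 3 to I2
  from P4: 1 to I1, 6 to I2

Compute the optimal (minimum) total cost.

715

One minimum-cost allocation:
  P1->I1: 10 × €4 = €40
  P2->I1: 50 × €8 = €400
  P3->I1: 10 × €9 = €90
  P3->I2: 55 × €3 = €165
  P4->I1: 20 × €1 = €20
Total = 40 + 400 + 90 + 165 + 20 = €715.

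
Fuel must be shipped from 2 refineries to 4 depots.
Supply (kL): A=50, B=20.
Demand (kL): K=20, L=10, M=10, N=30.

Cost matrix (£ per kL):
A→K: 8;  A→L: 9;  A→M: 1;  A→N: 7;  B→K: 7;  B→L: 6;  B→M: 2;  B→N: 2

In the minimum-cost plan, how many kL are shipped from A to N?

10

The minimum-cost plan:
  A–K: 20 × £8 = £160
  A–L: 10 × £9 = £90
  A–M: 10 × £1 = £10
  A–N: 10 × £7 = £70
  B–N: 20 × £2 = £40
Total cost = £370.
So A→N carries 10 kL.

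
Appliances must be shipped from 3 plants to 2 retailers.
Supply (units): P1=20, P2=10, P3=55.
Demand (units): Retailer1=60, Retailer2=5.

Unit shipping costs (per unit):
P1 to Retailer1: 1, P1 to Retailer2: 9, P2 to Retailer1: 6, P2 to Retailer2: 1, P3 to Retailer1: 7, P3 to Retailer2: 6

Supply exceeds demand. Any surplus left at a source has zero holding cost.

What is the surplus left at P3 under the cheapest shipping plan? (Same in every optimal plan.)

Minimum-cost shipments:
  P1 to Retailer1: 20 × 1 = 20
  P2 to Retailer1: 5 × 6 = 30
  P2 to Retailer2: 5 × 1 = 5
  P3 to Retailer1: 35 × 7 = 245
Total cost = 300.
P3 ships 35 of its 55, leaving 20.

20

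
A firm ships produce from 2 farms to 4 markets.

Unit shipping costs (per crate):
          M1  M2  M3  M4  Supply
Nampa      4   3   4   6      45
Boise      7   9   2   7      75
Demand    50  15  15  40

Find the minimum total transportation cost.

An optimal shipping plan:
  Nampa→M1: 30 × 4 = 120
  Nampa→M2: 15 × 3 = 45
  Boise→M1: 20 × 7 = 140
  Boise→M3: 15 × 2 = 30
  Boise→M4: 40 × 7 = 280
Total = 120 + 45 + 140 + 30 + 280 = 615.

615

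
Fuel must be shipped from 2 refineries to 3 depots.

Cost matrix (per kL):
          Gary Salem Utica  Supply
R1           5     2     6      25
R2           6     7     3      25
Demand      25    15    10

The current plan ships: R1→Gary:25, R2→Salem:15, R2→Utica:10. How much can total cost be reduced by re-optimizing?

Current plan cost = 25·5 + 15·7 + 10·3 = 260.
Optimal plan:
  R1 to Gary: 10 kL
  R1 to Salem: 15 kL
  R2 to Gary: 15 kL
  R2 to Utica: 10 kL
Optimal cost = 200.
Saving = 260 − 200 = 60.

60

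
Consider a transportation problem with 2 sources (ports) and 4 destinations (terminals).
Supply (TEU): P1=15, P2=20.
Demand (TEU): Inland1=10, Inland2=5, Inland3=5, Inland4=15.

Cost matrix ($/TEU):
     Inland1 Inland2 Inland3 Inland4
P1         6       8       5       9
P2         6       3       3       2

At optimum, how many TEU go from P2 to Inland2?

Solving gives:
  P1–Inland1: 10 × $6 = $60
  P1–Inland3: 5 × $5 = $25
  P2–Inland2: 5 × $3 = $15
  P2–Inland4: 15 × $2 = $30
Total cost = $130.
So P2→Inland2 carries 5 TEU.

5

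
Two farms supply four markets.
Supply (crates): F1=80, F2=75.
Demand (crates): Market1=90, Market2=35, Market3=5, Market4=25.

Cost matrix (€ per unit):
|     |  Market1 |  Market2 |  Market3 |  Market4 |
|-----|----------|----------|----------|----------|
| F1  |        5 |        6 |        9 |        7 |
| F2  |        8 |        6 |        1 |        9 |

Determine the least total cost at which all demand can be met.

920

One minimum-cost allocation:
  F1→Market1: 80 × €5 = €400
  F2→Market1: 10 × €8 = €80
  F2→Market2: 35 × €6 = €210
  F2→Market3: 5 × €1 = €5
  F2→Market4: 25 × €9 = €225
Total = 400 + 80 + 210 + 5 + 225 = €920.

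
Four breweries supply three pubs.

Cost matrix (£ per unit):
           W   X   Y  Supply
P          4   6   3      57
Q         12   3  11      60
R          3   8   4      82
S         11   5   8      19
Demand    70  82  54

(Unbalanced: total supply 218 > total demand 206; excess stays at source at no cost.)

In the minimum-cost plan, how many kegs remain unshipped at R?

Minimum-cost shipments:
  P–X: 3 × £6 = £18
  P–Y: 54 × £3 = £162
  Q–X: 60 × £3 = £180
  R–W: 70 × £3 = £210
  S–X: 19 × £5 = £95
Total cost = £665.
R ships 70 of its 82, leaving 12.

12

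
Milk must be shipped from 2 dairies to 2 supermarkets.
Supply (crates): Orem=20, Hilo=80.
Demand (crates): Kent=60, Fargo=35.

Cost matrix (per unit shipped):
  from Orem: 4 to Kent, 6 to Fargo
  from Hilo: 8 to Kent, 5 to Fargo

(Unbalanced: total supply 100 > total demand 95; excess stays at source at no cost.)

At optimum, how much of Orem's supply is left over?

0

An optimal plan:
  Orem→Kent: 20 × 4 = 80
  Hilo→Kent: 40 × 8 = 320
  Hilo→Fargo: 35 × 5 = 175
Total cost = 575.
Orem ships 20 of its 20, leaving 0.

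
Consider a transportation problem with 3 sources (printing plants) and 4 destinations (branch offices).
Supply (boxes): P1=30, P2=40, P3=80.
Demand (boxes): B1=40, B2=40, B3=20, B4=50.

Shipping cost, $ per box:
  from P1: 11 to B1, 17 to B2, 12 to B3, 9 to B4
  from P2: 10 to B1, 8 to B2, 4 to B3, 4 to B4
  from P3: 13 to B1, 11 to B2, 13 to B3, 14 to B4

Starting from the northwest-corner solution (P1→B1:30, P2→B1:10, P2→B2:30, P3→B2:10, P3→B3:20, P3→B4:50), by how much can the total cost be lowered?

Current plan cost = 30·11 + 10·10 + 30·8 + 10·11 + 20·13 + 50·14 = $1740.
Optimal plan:
  P1→B4: 30 × $9 = $270
  P2→B3: 20 × $4 = $80
  P2→B4: 20 × $4 = $80
  P3→B1: 40 × $13 = $520
  P3→B2: 40 × $11 = $440
Optimal cost = $1390.
Saving = 1740 − 1390 = $350.

350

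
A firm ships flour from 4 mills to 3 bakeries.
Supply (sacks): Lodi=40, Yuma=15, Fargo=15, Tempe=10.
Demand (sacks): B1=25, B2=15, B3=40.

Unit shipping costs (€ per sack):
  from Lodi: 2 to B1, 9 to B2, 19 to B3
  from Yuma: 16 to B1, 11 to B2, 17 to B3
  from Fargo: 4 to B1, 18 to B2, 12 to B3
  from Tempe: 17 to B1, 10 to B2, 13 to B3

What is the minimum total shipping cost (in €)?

An optimal shipping plan:
  Lodi→B1: 25 sacks
  Lodi→B2: 15 sacks
  Yuma→B3: 15 sacks
  Fargo→B3: 15 sacks
  Tempe→B3: 10 sacks
Total cost = €750.

750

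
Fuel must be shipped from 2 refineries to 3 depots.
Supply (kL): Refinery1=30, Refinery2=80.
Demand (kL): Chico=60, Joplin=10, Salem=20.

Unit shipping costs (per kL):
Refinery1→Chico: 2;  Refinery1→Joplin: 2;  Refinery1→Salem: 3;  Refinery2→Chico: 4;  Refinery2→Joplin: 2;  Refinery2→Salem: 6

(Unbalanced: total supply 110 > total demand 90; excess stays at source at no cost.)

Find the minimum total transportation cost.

A cheapest plan:
  Refinery1→Chico: 10 × 2 = 20
  Refinery1→Salem: 20 × 3 = 60
  Refinery2→Chico: 50 × 4 = 200
  Refinery2→Joplin: 10 × 2 = 20
Total = 20 + 60 + 200 + 20 = 300.

300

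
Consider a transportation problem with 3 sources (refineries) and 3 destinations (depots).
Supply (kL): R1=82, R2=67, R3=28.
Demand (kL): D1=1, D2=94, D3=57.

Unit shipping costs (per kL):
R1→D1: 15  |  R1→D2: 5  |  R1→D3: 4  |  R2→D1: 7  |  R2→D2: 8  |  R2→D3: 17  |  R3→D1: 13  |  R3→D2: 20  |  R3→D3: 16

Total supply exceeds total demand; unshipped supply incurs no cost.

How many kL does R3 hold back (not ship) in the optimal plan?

An optimal plan:
  R1–D2: 27 × 5 = 135
  R1–D3: 55 × 4 = 220
  R2–D2: 67 × 8 = 536
  R3–D1: 1 × 13 = 13
  R3–D3: 2 × 16 = 32
Total cost = 936.
R3 ships 3 of its 28, leaving 25.

25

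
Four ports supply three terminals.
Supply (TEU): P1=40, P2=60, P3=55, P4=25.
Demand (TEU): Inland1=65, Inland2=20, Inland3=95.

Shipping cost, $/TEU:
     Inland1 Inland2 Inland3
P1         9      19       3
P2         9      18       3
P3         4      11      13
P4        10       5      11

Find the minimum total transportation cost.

An optimal shipping plan:
  P1->Inland3: 40 × $3 = $120
  P2->Inland1: 5 × $9 = $45
  P2->Inland3: 55 × $3 = $165
  P3->Inland1: 55 × $4 = $220
  P4->Inland1: 5 × $10 = $50
  P4->Inland2: 20 × $5 = $100
Total = 120 + 45 + 165 + 220 + 50 + 100 = $700.
(Supply check: P1 ships 40; P2 ships 60; P3 ships 55; P4 ships 25.)

700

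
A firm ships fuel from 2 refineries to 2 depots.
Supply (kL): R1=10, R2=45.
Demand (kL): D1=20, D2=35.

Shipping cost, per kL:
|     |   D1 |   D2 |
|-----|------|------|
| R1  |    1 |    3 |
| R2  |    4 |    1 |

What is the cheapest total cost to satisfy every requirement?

85

Optimal allocation:
  R1 to D1: 10 kL
  R2 to D1: 10 kL
  R2 to D2: 35 kL
Total cost = 85.
(Supply check: R1 ships 10; R2 ships 45.)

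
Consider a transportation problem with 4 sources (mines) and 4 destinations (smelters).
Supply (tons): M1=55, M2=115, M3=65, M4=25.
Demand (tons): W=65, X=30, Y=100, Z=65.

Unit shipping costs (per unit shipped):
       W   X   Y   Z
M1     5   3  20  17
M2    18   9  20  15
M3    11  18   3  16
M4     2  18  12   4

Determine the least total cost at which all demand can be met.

Optimal allocation:
  M1 to W: 55 × 5 = 275
  M2 to X: 30 × 9 = 270
  M2 to Y: 35 × 20 = 700
  M2 to Z: 50 × 15 = 750
  M3 to Y: 65 × 3 = 195
  M4 to W: 10 × 2 = 20
  M4 to Z: 15 × 4 = 60
Total = 275 + 270 + 700 + 750 + 195 + 20 + 60 = 2270.
(Supply check: M1 ships 55; M2 ships 115; M3 ships 65; M4 ships 25.)

2270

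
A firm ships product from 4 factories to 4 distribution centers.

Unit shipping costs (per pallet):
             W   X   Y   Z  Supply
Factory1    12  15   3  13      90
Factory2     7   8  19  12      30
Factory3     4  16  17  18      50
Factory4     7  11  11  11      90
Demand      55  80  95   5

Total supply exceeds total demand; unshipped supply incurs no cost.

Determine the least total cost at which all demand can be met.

1405

A cheapest plan:
  Factory1→Y: 90 × 3 = 270
  Factory2→X: 30 × 8 = 240
  Factory3→W: 50 × 4 = 200
  Factory4→W: 5 × 7 = 35
  Factory4→X: 50 × 11 = 550
  Factory4→Y: 5 × 11 = 55
  Factory4→Z: 5 × 11 = 55
Total = 270 + 240 + 200 + 35 + 550 + 55 + 55 = 1405.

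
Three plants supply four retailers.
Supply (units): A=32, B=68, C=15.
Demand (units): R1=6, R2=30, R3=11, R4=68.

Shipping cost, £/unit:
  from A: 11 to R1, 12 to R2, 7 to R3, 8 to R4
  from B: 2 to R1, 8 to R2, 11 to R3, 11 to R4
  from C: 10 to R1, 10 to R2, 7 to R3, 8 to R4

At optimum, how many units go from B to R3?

0

Optimal shipments:
  A to R4: 32 × £8 = £256
  B to R1: 6 × £2 = £12
  B to R2: 30 × £8 = £240
  B to R4: 32 × £11 = £352
  C to R3: 11 × £7 = £77
  C to R4: 4 × £8 = £32
Total cost = £969.
The route B→R3 is not used.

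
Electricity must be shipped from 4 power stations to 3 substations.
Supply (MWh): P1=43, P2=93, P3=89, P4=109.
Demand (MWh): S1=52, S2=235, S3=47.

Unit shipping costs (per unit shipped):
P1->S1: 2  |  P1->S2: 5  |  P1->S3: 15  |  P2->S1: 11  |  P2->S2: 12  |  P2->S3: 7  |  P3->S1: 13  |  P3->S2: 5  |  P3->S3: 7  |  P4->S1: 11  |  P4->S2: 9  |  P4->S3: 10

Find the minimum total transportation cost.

One minimum-cost allocation:
  P1–S1: 43 × 2 = 86
  P2–S1: 9 × 11 = 99
  P2–S2: 37 × 12 = 444
  P2–S3: 47 × 7 = 329
  P3–S2: 89 × 5 = 445
  P4–S2: 109 × 9 = 981
Total = 86 + 99 + 444 + 329 + 445 + 981 = 2384.
(Supply check: P1 ships 43; P2 ships 93; P3 ships 89; P4 ships 109.)

2384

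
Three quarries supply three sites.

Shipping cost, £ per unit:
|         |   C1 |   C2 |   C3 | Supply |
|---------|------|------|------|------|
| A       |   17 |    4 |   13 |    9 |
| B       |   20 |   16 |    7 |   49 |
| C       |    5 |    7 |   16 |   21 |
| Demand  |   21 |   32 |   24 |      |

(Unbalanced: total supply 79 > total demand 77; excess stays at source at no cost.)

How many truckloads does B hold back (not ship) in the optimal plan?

Minimum-cost shipments:
  A–C2: 9 × £4 = £36
  B–C2: 23 × £16 = £368
  B–C3: 24 × £7 = £168
  C–C1: 21 × £5 = £105
Total cost = £677.
B ships 47 of its 49, leaving 2.

2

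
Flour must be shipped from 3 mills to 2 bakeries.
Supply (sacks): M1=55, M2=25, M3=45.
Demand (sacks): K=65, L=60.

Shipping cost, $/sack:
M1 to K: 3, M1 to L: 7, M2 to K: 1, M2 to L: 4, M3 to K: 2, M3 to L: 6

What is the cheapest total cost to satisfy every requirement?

A cheapest plan:
  M1->K: 55 × $3 = $165
  M2->L: 25 × $4 = $100
  M3->K: 10 × $2 = $20
  M3->L: 35 × $6 = $210
Total = 165 + 100 + 20 + 210 = $495.

495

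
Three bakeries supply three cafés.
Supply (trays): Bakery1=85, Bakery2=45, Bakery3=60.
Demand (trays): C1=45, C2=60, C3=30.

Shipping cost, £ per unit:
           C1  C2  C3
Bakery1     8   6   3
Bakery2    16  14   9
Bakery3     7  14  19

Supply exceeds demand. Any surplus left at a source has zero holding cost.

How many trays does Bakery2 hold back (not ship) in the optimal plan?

40

An optimal plan:
  Bakery1→C2: 60 × £6 = £360
  Bakery1→C3: 25 × £3 = £75
  Bakery2→C3: 5 × £9 = £45
  Bakery3→C1: 45 × £7 = £315
Total cost = £795.
Bakery2 ships 5 of its 45, leaving 40.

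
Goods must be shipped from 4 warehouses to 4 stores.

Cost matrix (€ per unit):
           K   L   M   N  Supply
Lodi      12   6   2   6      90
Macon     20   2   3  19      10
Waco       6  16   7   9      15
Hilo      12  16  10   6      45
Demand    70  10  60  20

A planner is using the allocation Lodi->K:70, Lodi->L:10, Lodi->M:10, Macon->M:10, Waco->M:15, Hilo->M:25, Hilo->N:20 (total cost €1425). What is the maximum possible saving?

Current plan cost = 70·12 + 10·6 + 10·2 + 10·3 + 15·7 + 25·10 + 20·6 = €1425.
Optimal plan:
  Lodi→K: 30 units
  Lodi→M: 60 units
  Macon→L: 10 units
  Waco→K: 15 units
  Hilo→K: 25 units
  Hilo→N: 20 units
Optimal cost = €1010.
Saving = 1425 − 1010 = €415.

415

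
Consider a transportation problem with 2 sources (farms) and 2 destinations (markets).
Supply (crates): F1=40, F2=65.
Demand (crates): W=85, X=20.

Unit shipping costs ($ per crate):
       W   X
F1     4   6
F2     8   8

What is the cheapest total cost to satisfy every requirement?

Optimal allocation:
  F1→W: 40 × $4 = $160
  F2→W: 45 × $8 = $360
  F2→X: 20 × $8 = $160
Total = 160 + 360 + 160 = $680.
(Supply check: F1 ships 40; F2 ships 65.)

680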